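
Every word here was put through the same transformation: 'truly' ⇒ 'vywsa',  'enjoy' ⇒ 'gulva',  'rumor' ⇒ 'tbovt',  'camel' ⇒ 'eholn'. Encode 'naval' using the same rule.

phxhn

The shifts repeat in a cycle of length 2: positions 0,1,… shift by +2, +7, then the pattern repeats.
Applying it to naval: n+2=p, a+7=h, v+2=x, a+7=h, l+2=n.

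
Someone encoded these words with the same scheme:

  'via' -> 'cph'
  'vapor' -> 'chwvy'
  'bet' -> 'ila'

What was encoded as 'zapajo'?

stitch

Compare letters: v→c is +7, i→p is +7, a→h is +7 — a constant shift. Each letter is shifted forward by 7 in the alphabet (a Caesar shift of +7).
Reversing it on zapajo: z−7=s, a−7=t, p−7=i, a−7=t, j−7=c, o−7=h.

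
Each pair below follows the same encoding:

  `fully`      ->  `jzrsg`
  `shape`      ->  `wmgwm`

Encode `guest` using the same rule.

kzkzb

Letter i (0-indexed) is shifted by i+4, so successive shifts are 4, 5, 6, ….
For guest: g+4=k, u+5=z, e+6=k, s+7=z, t+8=b.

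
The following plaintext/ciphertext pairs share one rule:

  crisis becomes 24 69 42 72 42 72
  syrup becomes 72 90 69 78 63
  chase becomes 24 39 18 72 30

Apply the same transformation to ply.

The formula is n = 3×(alphabet index, a=1) + 15.
Applying it to ply: p=16→63, l=12→51, y=25→90.

63 51 90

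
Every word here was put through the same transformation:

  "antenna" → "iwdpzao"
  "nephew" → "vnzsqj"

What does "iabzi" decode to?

In antenna: a→i is +8, n→w is +9, t→d is +10, e→p is +11 — the shift increases by 1 each position. Each letter shifts forward by (position + 8), i.e. 8, 9, 10, … — the shift grows by one for each successive letter.
Decoding iabzi: i−8=a, a−9=r, b−10=r, z−11=o, i−12=w.

arrow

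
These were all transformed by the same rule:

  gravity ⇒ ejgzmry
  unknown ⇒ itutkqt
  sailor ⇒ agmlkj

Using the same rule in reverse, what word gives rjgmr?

g(6)→e(4) and r(17)→j(9) fit y≡17x+6 (mod 26); the inverse of 17 mod 26 is 23. Treating letters as 0–25, the rule is x ↦ 17x + 6 (mod 26).
Reversing it on rjgmr: r(17)→23·(17−6)≡19=t; j(9)→23·(9−6)≡17=r; g(6)→23·(6−6)≡0=a; m(12)→23·(12−6)≡8=i; r(17)→23·(17−6)≡19=t (all mod 26).

trait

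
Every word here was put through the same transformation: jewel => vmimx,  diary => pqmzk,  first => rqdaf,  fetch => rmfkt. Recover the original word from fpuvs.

thing

Shifts by position in jewel: pos 0: j→v (+12), pos 1: e→m (+8), pos 2: w→i (+12), pos 3: e→m (+8) — repeating every 2. A repeating key of period 2 is used — shifts +12, +8 over and over.
Reversing it on fpuvs: f−12=t, p−8=h, u−12=i, v−8=n, s−12=g.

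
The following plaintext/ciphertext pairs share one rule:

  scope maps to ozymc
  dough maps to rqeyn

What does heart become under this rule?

The output letters match the input read backwards, each shifted +10: scope reversed is epocs. Two steps: reverse the string, then apply a Caesar shift of +10.
On heart: reverse → traeh; then shift: t+10=d, r+10=b, a+10=k, e+10=o, h+10=r.

dbkor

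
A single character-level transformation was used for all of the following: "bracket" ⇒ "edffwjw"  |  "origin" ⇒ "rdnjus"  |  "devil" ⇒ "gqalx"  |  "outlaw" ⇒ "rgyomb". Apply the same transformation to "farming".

Shifts by position in bracket: pos 0: b→e (+3), pos 1: r→d (+12), pos 2: a→f (+5), pos 3: c→f (+3), pos 4: k→w (+12), pos 5: e→j (+5) — repeating every 3. It's a Vigenère-style cipher with numeric key [3,12,5]: position i shifts by key[i mod 3].
For farming: f+3=i, a+12=m, r+5=w, m+3=p, i+12=u, n+5=s, g+3=j.

imwpusj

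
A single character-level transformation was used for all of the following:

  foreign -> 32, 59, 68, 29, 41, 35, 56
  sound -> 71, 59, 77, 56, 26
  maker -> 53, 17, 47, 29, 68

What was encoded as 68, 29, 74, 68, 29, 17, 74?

retreat

f(#6)→32 and o(#15)→59: differences scale by 3, so n = 3·pos + 14. Each letter becomes 3×(its alphabet position, a=1..z=26) + 14.
Decoding 68, 29, 74, 68, 29, 17, 74: 68→(68−14)÷3=18=r, 29→(29−14)÷3=5=e, 74→(74−14)÷3=20=t, 68→(68−14)÷3=18=r, 29→(29−14)÷3=5=e, 17→(17−14)÷3=1=a, 74→(74−14)÷3=20=t.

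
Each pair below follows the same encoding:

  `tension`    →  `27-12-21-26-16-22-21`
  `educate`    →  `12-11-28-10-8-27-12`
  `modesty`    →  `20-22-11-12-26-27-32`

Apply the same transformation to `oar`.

The number is (letter's place in the alphabet, a=1) + 7.
For oar: o=15→22, a=1→8, r=18→25.

22-8-25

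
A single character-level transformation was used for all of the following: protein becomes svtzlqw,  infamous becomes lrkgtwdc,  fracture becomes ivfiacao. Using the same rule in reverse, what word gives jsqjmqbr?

Letter i (0-indexed) is shifted by i+3, so successive shifts are 3, 4, 5, ….
Undoing it on jsqjmqbr: j−3=g, s−4=o, q−5=l, j−6=d, m−7=f, q−8=i, b−9=s, r−10=h.

goldfish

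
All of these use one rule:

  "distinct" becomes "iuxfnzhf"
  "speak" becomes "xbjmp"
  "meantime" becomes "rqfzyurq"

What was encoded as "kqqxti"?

fellow

Shifts by position in distinct: pos 0: d→i (+5), pos 1: i→u (+12), pos 2: s→x (+5), pos 3: t→f (+12) — repeating every 2. It's a Vigenère-style cipher with numeric key [5,12]: position i shifts by key[i mod 2].
Undoing it on kqqxti: k−5=f, q−12=e, q−5=l, x−12=l, t−5=o, i−12=w.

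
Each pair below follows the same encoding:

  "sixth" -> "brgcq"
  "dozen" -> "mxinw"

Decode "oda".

Compare letters: s→b is +9, i→r is +9, x→g is +9 — a constant shift. Every letter moves 9 places later in the alphabet, wrapping around z→a.
Reversing it on oda: o−9=f, d−9=u, a−9=r.

fur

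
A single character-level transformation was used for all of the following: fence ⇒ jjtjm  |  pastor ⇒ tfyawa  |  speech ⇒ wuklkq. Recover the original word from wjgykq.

search

The shift increases by 1 at each position, starting from +4: 4, 5, 6, ….
Reversing it on wjgykq: w−4=s, j−5=e, g−6=a, y−7=r, k−8=c, q−9=h.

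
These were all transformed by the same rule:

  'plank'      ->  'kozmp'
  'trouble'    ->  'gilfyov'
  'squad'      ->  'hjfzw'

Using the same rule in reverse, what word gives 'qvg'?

Each pair mirrors across the alphabet (p↔k, l↔o, a↔z): positions sum to 25. Letters are reflected about the middle of the alphabet (position → 25−position): Atbash.
Decoding qvg: q↔j, v↔e, g↔t.

jet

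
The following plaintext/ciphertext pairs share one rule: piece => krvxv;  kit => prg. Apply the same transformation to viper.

erkvi

Each pair mirrors across the alphabet (p↔k, i↔r, e↔v): positions sum to 25. Letters are reflected about the middle of the alphabet (position → 25−position): Atbash.
For viper: v↔e, i↔r, p↔k, e↔v, r↔i.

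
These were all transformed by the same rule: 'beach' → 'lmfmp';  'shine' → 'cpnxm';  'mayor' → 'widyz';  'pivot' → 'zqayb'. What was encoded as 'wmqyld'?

The shifts repeat in a cycle of length 3: positions 0,1,… shift by +10, +8, +5, then the pattern repeats.
Decoding wmqyld: w−10=m, m−8=e, q−5=l, y−10=o, l−8=d, d−5=y.

melody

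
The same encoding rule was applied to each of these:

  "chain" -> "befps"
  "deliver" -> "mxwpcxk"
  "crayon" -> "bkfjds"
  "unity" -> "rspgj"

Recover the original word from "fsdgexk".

another

c(2)→b(1) and h(7)→e(4) fit y≡11x+5 (mod 26); the inverse of 11 mod 26 is 19. Each letter's alphabet position (a=0..z=25) is mapped through 11·x+5 mod 26 — an affine cipher.
Decoding fsdgexk: f(5)→19·(5−5)≡0=a; s(18)→19·(18−5)≡13=n; d(3)→19·(3−5)≡14=o; g(6)→19·(6−5)≡19=t; e(4)→19·(4−5)≡7=h; x(23)→19·(23−5)≡4=e; k(10)→19·(10−5)≡17=r (all mod 26).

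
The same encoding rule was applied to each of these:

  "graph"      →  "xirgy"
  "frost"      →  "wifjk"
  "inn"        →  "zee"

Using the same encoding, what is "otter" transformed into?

fkkvi

Every letter moves 17 places later in the alphabet, wrapping around z→a.
Applying it to otter: o+17=f, t+17=k, t+17=k, e+17=v, r+17=i.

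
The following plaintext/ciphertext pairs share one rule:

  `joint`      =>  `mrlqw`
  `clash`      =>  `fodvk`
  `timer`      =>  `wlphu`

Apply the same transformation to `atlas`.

Compare letters: j→m is +3, o→r is +3, i→l is +3 — a constant shift. It's a constant shift of +3 (ROT3).
Applying it to atlas: a+3=d, t+3=w, l+3=o, a+3=d, s+3=v.

dwodv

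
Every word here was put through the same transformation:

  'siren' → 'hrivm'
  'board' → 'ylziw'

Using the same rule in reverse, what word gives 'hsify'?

Each pair mirrors across the alphabet (s↔h, i↔r, r↔i): positions sum to 25. Letters are reflected about the middle of the alphabet (position → 25−position): Atbash.
Undoing it on hsify: h↔s, s↔h, i↔r, f↔u, y↔b.

shrub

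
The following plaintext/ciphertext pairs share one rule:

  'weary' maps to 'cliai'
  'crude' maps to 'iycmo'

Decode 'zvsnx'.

In weary: w→c is +6, e→l is +7, a→i is +8, r→a is +9 — the shift increases by 1 each position. The shift increases by 1 at each position, starting from +6: 6, 7, 8, ….
Decoding zvsnx: z−6=t, v−7=o, s−8=k, n−9=e, x−10=n.

token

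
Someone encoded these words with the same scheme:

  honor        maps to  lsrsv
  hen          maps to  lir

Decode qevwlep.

marshal

Compare letters: h→l is +4, o→s is +4, n→r is +4 — a constant shift. It's a constant shift of +4 (ROT4).
Decoding qevwlep: q−4=m, e−4=a, v−4=r, w−4=s, l−4=h, e−4=a, p−4=l.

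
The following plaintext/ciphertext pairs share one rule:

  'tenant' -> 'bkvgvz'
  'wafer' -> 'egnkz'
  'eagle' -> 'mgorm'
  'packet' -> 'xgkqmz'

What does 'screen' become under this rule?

Shifts by position in tenant: pos 0: t→b (+8), pos 1: e→k (+6), pos 2: n→v (+8), pos 3: a→g (+6) — repeating every 2. It's a Vigenère-style cipher with numeric key [8,6]: position i shifts by key[i mod 2].
Applying it to screen: s+8=a, c+6=i, r+8=z, e+6=k, e+8=m, n+6=t.

aizkmt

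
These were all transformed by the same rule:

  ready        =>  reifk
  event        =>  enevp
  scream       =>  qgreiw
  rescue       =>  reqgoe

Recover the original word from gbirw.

charm

Treating letters as 0–25, the rule is x ↦ 25x + 8 (mod 26).
Undoing it on gbirw: g(6)→25·(6−8)≡2=c; b(1)→25·(1−8)≡7=h; i(8)→25·(8−8)≡0=a; r(17)→25·(17−8)≡17=r; w(22)→25·(22−8)≡12=m (all mod 26).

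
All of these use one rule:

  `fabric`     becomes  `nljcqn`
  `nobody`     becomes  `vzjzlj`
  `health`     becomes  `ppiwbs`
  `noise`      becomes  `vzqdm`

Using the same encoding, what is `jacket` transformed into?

rlkvme

Shifts by position in fabric: pos 0: f→n (+8), pos 1: a→l (+11), pos 2: b→j (+8), pos 3: r→c (+11) — repeating every 2. It's a Vigenère-style cipher with numeric key [8,11]: position i shifts by key[i mod 2].
Applying it to jacket: j+8=r, a+11=l, c+8=k, k+11=v, e+8=m, t+11=e.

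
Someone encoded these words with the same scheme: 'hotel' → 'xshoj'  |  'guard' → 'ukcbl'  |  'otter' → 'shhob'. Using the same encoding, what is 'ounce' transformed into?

Each letter's alphabet position (a=0..z=25) is mapped through 3·x+2 mod 26 — an affine cipher.
For ounce: o(14)→3·14+2≡18=s; u(20)→3·20+2≡10=k; n(13)→3·13+2≡15=p; c(2)→3·2+2≡8=i; e(4)→3·4+2≡14=o (all mod 26).

skpio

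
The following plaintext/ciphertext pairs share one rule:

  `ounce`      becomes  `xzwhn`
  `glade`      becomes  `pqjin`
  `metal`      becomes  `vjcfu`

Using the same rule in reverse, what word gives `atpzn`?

Shifts by position in ounce: pos 0: o→x (+9), pos 1: u→z (+5), pos 2: n→w (+9), pos 3: c→h (+5) — repeating every 2. A repeating key of period 2 is used — shifts +9, +5 over and over.
Undoing it on atpzn: a−9=r, t−5=o, p−9=g, z−5=u, n−9=e.

rogue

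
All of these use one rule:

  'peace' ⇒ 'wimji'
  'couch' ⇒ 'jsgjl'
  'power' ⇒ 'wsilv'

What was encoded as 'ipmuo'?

Shifts by position in peace: pos 0: p→w (+7), pos 1: e→i (+4), pos 2: a→m (+12), pos 3: c→j (+7), pos 4: e→i (+4) — repeating every 3. The shifts repeat in a cycle of length 3: positions 0,1,… shift by +7, +4, +12, then the pattern repeats.
Undoing it on ipmuo: i−7=b, p−4=l, m−12=a, u−7=n, o−4=k.

blank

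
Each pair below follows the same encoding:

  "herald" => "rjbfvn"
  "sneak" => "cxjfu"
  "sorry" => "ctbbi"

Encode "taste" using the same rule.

dfcdj

The shift depends on letter class: consonant h→r is +10, but vowel e→j is +5. Two shifts are in play — +5 for a/e/i/o/u, +10 for every other letter.
For taste: t(cons)+10=d, a(vowel)+5=f, s(cons)+10=c, t(cons)+10=d, e(vowel)+5=j.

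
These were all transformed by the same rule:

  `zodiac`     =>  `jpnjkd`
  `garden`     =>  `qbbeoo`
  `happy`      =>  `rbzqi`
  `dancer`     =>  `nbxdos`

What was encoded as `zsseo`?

Shifts by position in zodiac: pos 0: z→j (+10), pos 1: o→p (+1), pos 2: d→n (+10), pos 3: i→j (+1) — repeating every 2. The shifts repeat in a cycle of length 2: positions 0,1,… shift by +10, +1, then the pattern repeats.
Reversing it on zsseo: z−10=p, s−1=r, s−10=i, e−1=d, o−10=e.

pride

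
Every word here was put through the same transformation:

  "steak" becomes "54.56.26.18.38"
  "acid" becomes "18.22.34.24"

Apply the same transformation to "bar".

20.18.52

s(#19)→54 and t(#20)→56: differences scale by 2, so n = 2·pos + 16. With a=1..z=26, the number is 2·pos + 16.
On bar: b=2→20, a=1→18, r=18→52.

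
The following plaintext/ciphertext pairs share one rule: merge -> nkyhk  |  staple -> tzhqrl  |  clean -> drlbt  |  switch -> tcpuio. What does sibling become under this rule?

The shifts repeat in a cycle of length 3: positions 0,1,… shift by +1, +6, +7, then the pattern repeats.
Applying it to sibling: s+1=t, i+6=o, b+7=i, l+1=m, i+6=o, n+7=u, g+1=h.

toimouh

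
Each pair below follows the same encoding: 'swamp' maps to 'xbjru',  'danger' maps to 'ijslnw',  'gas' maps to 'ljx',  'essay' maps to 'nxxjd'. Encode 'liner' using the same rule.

qrsnw

The shift depends on letter class: consonant s→x is +5, but vowel a→j is +9. Two shifts are in play — +9 for a/e/i/o/u, +5 for every other letter.
For liner: l(cons)+5=q, i(vowel)+9=r, n(cons)+5=s, e(vowel)+9=n, r(cons)+5=w.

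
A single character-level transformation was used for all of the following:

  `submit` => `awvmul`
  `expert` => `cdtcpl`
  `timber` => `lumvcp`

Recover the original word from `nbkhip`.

flavor

s(18)→a(0) and u(20)→w(22) fit y≡11x+10 (mod 26); the inverse of 11 mod 26 is 19. This is an affine cipher: with a=0,…,z=25, each position x becomes (11x+10) mod 26.
Undoing it on nbkhip: n(13)→19·(13−10)≡5=f; b(1)→19·(1−10)≡11=l; k(10)→19·(10−10)≡0=a; h(7)→19·(7−10)≡21=v; i(8)→19·(8−10)≡14=o; p(15)→19·(15−10)≡17=r (all mod 26).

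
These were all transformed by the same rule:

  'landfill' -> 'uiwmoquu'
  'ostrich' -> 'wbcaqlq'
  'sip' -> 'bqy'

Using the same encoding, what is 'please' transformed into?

The shift depends on letter class: consonant l→u is +9, but vowel a→i is +8. Vowels shift forward by 8 and consonants shift forward by 9.
Applying it to please: p(cons)+9=y, l(cons)+9=u, e(vowel)+8=m, a(vowel)+8=i, s(cons)+9=b, e(vowel)+8=m.

yumibm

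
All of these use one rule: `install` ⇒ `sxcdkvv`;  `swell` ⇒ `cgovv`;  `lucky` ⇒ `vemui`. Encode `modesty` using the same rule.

It's a constant shift of +10 (ROT10).
Applying it to modesty: m+10=w, o+10=y, d+10=n, e+10=o, s+10=c, t+10=d, y+10=i.

wynocdi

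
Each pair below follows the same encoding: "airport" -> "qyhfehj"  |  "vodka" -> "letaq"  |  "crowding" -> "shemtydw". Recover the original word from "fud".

pen

Compare letters: a→q is +16, i→y is +16, r→h is +16 — a constant shift. Each letter is shifted forward by 16 in the alphabet (a Caesar shift of +16).
Undoing it on fud: f−16=p, u−16=e, d−16=n.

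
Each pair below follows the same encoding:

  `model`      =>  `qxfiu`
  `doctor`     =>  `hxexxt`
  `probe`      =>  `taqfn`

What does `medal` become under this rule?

qnfeu

Shifts by position in model: pos 0: m→q (+4), pos 1: o→x (+9), pos 2: d→f (+2), pos 3: e→i (+4), pos 4: l→u (+9) — repeating every 3. The shifts repeat in a cycle of length 3: positions 0,1,… shift by +4, +9, +2, then the pattern repeats.
Applying it to medal: m+4=q, e+9=n, d+2=f, a+4=e, l+9=u.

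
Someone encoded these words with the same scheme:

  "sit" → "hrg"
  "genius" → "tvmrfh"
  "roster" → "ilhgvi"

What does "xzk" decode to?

Letters are reflected about the middle of the alphabet (position → 25−position): Atbash.
Undoing it on xzk: x↔c, z↔a, k↔p.

cap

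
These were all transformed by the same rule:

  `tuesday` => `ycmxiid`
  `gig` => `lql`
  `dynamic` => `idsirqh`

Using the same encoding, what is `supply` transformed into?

xcuuqd

Two shifts are in play — +8 for a/e/i/o/u, +5 for every other letter.
On supply: s(cons)+5=x, u(vowel)+8=c, p(cons)+5=u, p(cons)+5=u, l(cons)+5=q, y(cons)+5=d.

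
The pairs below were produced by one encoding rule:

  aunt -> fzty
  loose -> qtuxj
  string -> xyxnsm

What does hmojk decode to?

Shifts by position in aunt: pos 0: a→f (+5), pos 1: u→z (+5), pos 2: n→t (+6), pos 3: t→y (+5) — repeating every 3. A repeating key of period 3 is used — shifts +5, +5, +6 over and over.
Undoing it on hmojk: h−5=c, m−5=h, o−6=i, j−5=e, k−5=f.

chief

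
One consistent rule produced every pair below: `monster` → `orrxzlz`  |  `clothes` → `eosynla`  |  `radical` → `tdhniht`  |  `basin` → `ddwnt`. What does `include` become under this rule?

In monster: m→o is +2, o→r is +3, n→r is +4, s→x is +5 — the shift increases by 1 each position. Letter i (0-indexed) is shifted by i+2, so successive shifts are 2, 3, 4, ….
For include: i+2=k, n+3=q, c+4=g, l+5=q, u+6=a, d+7=k, e+8=m.

kqgqakm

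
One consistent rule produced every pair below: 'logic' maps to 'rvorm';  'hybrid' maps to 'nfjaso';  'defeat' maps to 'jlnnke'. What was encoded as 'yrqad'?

skirt

The shift increases by 1 at each position, starting from +6: 6, 7, 8, ….
Undoing it on yrqad: y−6=s, r−7=k, q−8=i, a−9=r, d−10=t.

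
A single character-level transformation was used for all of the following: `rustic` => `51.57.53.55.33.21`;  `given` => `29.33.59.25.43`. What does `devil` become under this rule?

23.25.59.33.39

r(#18)→51 and u(#21)→57: differences scale by 2, so n = 2·pos + 15. Each letter becomes 2×(its alphabet position, a=1..z=26) + 15.
On devil: d=4→23, e=5→25, v=22→59, i=9→33, l=12→39.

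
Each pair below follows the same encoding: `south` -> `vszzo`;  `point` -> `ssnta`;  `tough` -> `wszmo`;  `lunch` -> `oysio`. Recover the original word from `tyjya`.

In south: s→v is +3, o→s is +4, u→z is +5, t→z is +6 — the shift increases by 1 each position. Each letter shifts forward by (position + 3), i.e. 3, 4, 5, … — the shift grows by one for each successive letter.
Reversing it on tyjya: t−3=q, y−4=u, j−5=e, y−6=s, a−7=t.

quest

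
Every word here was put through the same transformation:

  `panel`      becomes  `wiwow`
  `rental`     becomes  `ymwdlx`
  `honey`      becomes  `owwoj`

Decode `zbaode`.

In panel: p→w is +7, a→i is +8, n→w is +9, e→o is +10 — the shift increases by 1 each position. Letter i (0-indexed) is shifted by i+7, so successive shifts are 7, 8, 9, ….
Undoing it on zbaode: z−7=s, b−8=t, a−9=r, o−10=e, d−11=s, e−12=s.

stress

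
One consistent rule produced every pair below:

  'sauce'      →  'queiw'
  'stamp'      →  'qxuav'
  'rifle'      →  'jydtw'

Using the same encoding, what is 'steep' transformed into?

qxwwv

s(18)→q(16) and a(0)→u(20) fit y≡7x+20 (mod 26); the inverse of 7 mod 26 is 15. Each letter's alphabet position (a=0..z=25) is mapped through 7·x+20 mod 26 — an affine cipher.
On steep: s(18)→7·18+20≡16=q; t(19)→7·19+20≡23=x; e(4)→7·4+20≡22=w; e(4)→7·4+20≡22=w; p(15)→7·15+20≡21=v (all mod 26).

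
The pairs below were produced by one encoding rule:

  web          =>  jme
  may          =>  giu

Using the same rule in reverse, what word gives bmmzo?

The word is reversed, then every letter is shifted forward by 8.
Decoding bmmzo: shift back: b−8=t, m−8=e, m−8=e, z−8=r, o−8=g → teerg; then reverse → greet.

greet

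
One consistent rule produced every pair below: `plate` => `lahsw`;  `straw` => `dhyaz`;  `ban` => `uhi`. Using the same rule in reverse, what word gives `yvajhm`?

factor

The output letters match the input read backwards, each shifted +7: plate reversed is etalp. Two steps: reverse the string, then apply a Caesar shift of +7.
Reversing it on yvajhm: shift back: y−7=r, v−7=o, a−7=t, j−7=c, h−7=a, m−7=f → rotcaf; then reverse → factor.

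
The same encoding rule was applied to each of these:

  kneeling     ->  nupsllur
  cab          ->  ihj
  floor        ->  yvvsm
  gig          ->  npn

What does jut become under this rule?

Two steps: reverse the string, then apply a Caesar shift of +7.
For jut: reverse → tuj; then shift: t+7=a, u+7=b, j+7=q.

abq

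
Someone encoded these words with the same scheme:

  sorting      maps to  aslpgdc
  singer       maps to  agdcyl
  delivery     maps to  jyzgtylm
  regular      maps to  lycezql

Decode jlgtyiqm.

driveway

Each letter's alphabet position (a=0..z=25) is mapped through 15·x+16 mod 26 — an affine cipher.
Reversing it on jlgtyiqm: j(9)→7·(9−16)≡3=d; l(11)→7·(11−16)≡17=r; g(6)→7·(6−16)≡8=i; t(19)→7·(19−16)≡21=v; y(24)→7·(24−16)≡4=e; i(8)→7·(8−16)≡22=w; q(16)→7·(16−16)≡0=a; m(12)→7·(12−16)≡24=y (all mod 26).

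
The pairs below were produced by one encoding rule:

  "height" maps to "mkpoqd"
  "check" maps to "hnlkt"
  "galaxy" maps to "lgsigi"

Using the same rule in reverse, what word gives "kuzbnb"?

In height: h→m is +5, e→k is +6, i→p is +7, g→o is +8 — the shift increases by 1 each position. Each letter shifts forward by (position + 5), i.e. 5, 6, 7, … — the shift grows by one for each successive letter.
Decoding kuzbnb: k−5=f, u−6=o, z−7=s, b−8=t, n−9=e, b−10=r.

foster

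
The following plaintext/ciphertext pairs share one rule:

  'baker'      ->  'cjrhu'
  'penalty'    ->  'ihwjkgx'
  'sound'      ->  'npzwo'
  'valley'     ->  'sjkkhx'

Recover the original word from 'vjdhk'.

b(1)→c(2) and a(0)→j(9) fit y≡19x+9 (mod 26); the inverse of 19 mod 26 is 11. Treating letters as 0–25, the rule is x ↦ 19x + 9 (mod 26).
Decoding vjdhk: v(21)→11·(21−9)≡2=c; j(9)→11·(9−9)≡0=a; d(3)→11·(3−9)≡12=m; h(7)→11·(7−9)≡4=e; k(10)→11·(10−9)≡11=l (all mod 26).

camel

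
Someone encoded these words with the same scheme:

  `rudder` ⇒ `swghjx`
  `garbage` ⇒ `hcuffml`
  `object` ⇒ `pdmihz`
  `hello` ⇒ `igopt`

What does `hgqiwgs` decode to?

In rudder: r→s is +1, u→w is +2, d→g is +3, d→h is +4 — the shift increases by 1 each position. The shift increases by 1 at each position, starting from +1: 1, 2, 3, ….
Reversing it on hgqiwgs: h−1=g, g−2=e, q−3=n, i−4=e, w−5=r, g−6=a, s−7=l.

general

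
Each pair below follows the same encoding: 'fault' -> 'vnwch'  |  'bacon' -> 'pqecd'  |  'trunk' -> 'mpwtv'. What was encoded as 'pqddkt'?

The output letters match the input read backwards, each shifted +2: fault reversed is tluaf. Two steps: reverse the string, then apply a Caesar shift of +2.
Decoding pqddkt: shift back: p−2=n, q−2=o, d−2=b, d−2=b, k−2=i, t−2=r → nobbir; then reverse → ribbon.

ribbon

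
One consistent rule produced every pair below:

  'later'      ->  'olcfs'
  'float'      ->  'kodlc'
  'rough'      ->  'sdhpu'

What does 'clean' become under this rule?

vofly

l(11)→o(14) and a(0)→l(11) fit y≡5x+11 (mod 26); the inverse of 5 mod 26 is 21. This is an affine cipher: with a=0,…,z=25, each position x becomes (5x+11) mod 26.
Applying it to clean: c(2)→5·2+11≡21=v; l(11)→5·11+11≡14=o; e(4)→5·4+11≡5=f; a(0)→5·0+11≡11=l; n(13)→5·13+11≡24=y (all mod 26).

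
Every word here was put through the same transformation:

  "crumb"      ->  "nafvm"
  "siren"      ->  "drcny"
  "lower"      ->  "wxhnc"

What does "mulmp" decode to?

blade

It's a Vigenère-style cipher with numeric key [11,9]: position i shifts by key[i mod 2].
Reversing it on mulmp: m−11=b, u−9=l, l−11=a, m−9=d, p−11=e.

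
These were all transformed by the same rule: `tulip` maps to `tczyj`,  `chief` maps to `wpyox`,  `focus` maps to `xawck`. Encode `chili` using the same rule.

wpyzy

t(19)→t(19) and u(20)→c(2) fit y≡9x+4 (mod 26); the inverse of 9 mod 26 is 3. Treating letters as 0–25, the rule is x ↦ 9x + 4 (mod 26).
On chili: c(2)→9·2+4≡22=w; h(7)→9·7+4≡15=p; i(8)→9·8+4≡24=y; l(11)→9·11+4≡25=z; i(8)→9·8+4≡24=y (all mod 26).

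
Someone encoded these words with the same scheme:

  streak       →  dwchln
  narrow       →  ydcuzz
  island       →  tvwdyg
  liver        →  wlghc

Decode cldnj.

Shifts by position in streak: pos 0: s→d (+11), pos 1: t→w (+3), pos 2: r→c (+11), pos 3: e→h (+3) — repeating every 2. It's a Vigenère-style cipher with numeric key [11,3]: position i shifts by key[i mod 2].
Decoding cldnj: c−11=r, l−3=i, d−11=s, n−3=k, j−11=y.

risky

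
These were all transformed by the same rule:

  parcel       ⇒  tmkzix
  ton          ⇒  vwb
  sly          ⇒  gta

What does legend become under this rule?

The word is reversed, then every letter is shifted forward by 8.
Applying it to legend: reverse → dnegel; then shift: d+8=l, n+8=v, e+8=m, g+8=o, e+8=m, l+8=t.

lvmomt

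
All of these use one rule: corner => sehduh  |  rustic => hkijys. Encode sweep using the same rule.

Compare letters: c→s is +16, o→e is +16, r→h is +16 — a constant shift. This is a Caesar cipher with shift 16.
For sweep: s+16=i, w+16=m, e+16=u, e+16=u, p+16=f.

imuuf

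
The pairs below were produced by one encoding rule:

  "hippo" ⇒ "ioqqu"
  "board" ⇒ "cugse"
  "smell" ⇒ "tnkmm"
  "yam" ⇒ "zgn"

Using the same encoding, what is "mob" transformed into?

Two shifts are in play — +6 for a/e/i/o/u, +1 for every other letter.
On mob: m(cons)+1=n, o(vowel)+6=u, b(cons)+1=c.

nuc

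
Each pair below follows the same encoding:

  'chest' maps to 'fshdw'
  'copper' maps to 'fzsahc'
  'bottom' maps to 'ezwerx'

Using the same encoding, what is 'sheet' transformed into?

vshpw

It's a Vigenère-style cipher with numeric key [3,11]: position i shifts by key[i mod 2].
For sheet: s+3=v, h+11=s, e+3=h, e+11=p, t+3=w.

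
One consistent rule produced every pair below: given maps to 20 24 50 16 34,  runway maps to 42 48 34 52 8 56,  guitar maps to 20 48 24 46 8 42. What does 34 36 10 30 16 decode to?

noble

g(#7)→20 and i(#9)→24: differences scale by 2, so n = 2·pos + 6. Each letter becomes 2×(its alphabet position, a=1..z=26) + 6.
Undoing it on 34 36 10 30 16: 34→(34−6)÷2=14=n, 36→(36−6)÷2=15=o, 10→(10−6)÷2=2=b, 30→(30−6)÷2=12=l, 16→(16−6)÷2=5=e.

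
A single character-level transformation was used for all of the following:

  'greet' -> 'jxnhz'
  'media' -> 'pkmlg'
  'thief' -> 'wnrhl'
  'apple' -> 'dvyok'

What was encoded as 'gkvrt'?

Shifts by position in greet: pos 0: g→j (+3), pos 1: r→x (+6), pos 2: e→n (+9), pos 3: e→h (+3), pos 4: t→z (+6) — repeating every 3. It's a Vigenère-style cipher with numeric key [3,6,9]: position i shifts by key[i mod 3].
Undoing it on gkvrt: g−3=d, k−6=e, v−9=m, r−3=o, t−6=n.

demon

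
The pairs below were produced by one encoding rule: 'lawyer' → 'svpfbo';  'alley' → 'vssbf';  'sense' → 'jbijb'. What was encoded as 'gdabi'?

dozen

l(11)→s(18) and a(0)→v(21) fit y≡21x+21 (mod 26); the inverse of 21 mod 26 is 5. This is an affine cipher: with a=0,…,z=25, each position x becomes (21x+21) mod 26.
Undoing it on gdabi: g(6)→5·(6−21)≡3=d; d(3)→5·(3−21)≡14=o; a(0)→5·(0−21)≡25=z; b(1)→5·(1−21)≡4=e; i(8)→5·(8−21)≡13=n (all mod 26).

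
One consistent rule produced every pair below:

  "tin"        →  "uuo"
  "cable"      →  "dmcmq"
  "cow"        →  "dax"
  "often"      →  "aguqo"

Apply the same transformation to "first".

The rule splits by letter class: vowels +12, consonants +1.
Applying it to first: f(cons)+1=g, i(vowel)+12=u, r(cons)+1=s, s(cons)+1=t, t(cons)+1=u.

gustu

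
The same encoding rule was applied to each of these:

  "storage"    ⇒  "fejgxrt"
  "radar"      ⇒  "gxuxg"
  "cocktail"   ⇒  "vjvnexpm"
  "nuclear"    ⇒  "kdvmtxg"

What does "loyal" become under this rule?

mjzxm

s(18)→f(5) and t(19)→e(4) fit y≡25x+23 (mod 26); the inverse of 25 mod 26 is 25. This is an affine cipher: with a=0,…,z=25, each position x becomes (25x+23) mod 26.
For loyal: l(11)→25·11+23≡12=m; o(14)→25·14+23≡9=j; y(24)→25·24+23≡25=z; a(0)→25·0+23≡23=x; l(11)→25·11+23≡12=m (all mod 26).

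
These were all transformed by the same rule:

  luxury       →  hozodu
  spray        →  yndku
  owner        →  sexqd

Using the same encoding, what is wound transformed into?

l(11)→h(7) and u(20)→o(14) fit y≡21x+10 (mod 26); the inverse of 21 mod 26 is 5. This is an affine cipher: with a=0,…,z=25, each position x becomes (21x+10) mod 26.
For wound: w(22)→21·22+10≡4=e; o(14)→21·14+10≡18=s; u(20)→21·20+10≡14=o; n(13)→21·13+10≡23=x; d(3)→21·3+10≡21=v (all mod 26).

esoxv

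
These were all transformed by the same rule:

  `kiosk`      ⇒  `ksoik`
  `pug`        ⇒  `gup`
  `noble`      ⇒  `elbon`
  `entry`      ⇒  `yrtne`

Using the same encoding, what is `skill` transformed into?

The output letters match the input read backwards: kiosk reversed is ksoik. The word is simply reversed.
For skill: reverse → lliks.

lliks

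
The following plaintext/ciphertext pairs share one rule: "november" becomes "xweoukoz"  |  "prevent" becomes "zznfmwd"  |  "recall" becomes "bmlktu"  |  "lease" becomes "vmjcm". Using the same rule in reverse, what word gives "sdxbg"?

Shifts by position in november: pos 0: n→x (+10), pos 1: o→w (+8), pos 2: v→e (+9), pos 3: e→o (+10), pos 4: m→u (+8), pos 5: b→k (+9) — repeating every 3. It's a Vigenère-style cipher with numeric key [10,8,9]: position i shifts by key[i mod 3].
Decoding sdxbg: s−10=i, d−8=v, x−9=o, b−10=r, g−8=y.

ivory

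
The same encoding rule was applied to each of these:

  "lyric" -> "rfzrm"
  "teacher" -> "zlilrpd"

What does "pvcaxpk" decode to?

In lyric: l→r is +6, y→f is +7, r→z is +8, i→r is +9 — the shift increases by 1 each position. Letter i (0-indexed) is shifted by i+6, so successive shifts are 6, 7, 8, ….
Decoding pvcaxpk: p−6=j, v−7=o, c−8=u, a−9=r, x−10=n, p−11=e, k−12=y.

journey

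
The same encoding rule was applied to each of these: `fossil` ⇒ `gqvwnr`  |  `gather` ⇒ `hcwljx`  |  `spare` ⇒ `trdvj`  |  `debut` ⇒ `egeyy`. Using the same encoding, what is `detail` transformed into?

Letter i (0-indexed) is shifted by i+1, so successive shifts are 1, 2, 3, ….
For detail: d+1=e, e+2=g, t+3=w, a+4=e, i+5=n, l+6=r.

egwenr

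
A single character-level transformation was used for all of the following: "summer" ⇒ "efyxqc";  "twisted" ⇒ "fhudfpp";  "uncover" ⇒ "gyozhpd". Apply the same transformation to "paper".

blbpd

Shifts by position in summer: pos 0: s→e (+12), pos 1: u→f (+11), pos 2: m→y (+12), pos 3: m→x (+11) — repeating every 2. It's a Vigenère-style cipher with numeric key [12,11]: position i shifts by key[i mod 2].
For paper: p+12=b, a+11=l, p+12=b, e+11=p, r+12=d.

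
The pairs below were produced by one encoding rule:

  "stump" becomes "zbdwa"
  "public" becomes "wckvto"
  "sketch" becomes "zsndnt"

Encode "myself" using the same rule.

In stump: s→z is +7, t→b is +8, u→d is +9, m→w is +10 — the shift increases by 1 each position. Each letter shifts forward by (position + 7), i.e. 7, 8, 9, … — the shift grows by one for each successive letter.
For myself: m+7=t, y+8=g, s+9=b, e+10=o, l+11=w, f+12=r.

tgbowr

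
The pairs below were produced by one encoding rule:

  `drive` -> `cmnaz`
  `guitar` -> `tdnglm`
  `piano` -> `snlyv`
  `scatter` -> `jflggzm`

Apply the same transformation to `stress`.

d(3)→c(2) and r(17)→m(12) fit y≡23x+11 (mod 26); the inverse of 23 mod 26 is 17. Each letter's alphabet position (a=0..z=25) is mapped through 23·x+11 mod 26 — an affine cipher.
On stress: s(18)→23·18+11≡9=j; t(19)→23·19+11≡6=g; r(17)→23·17+11≡12=m; e(4)→23·4+11≡25=z; s(18)→23·18+11≡9=j; s(18)→23·18+11≡9=j (all mod 26).

jgmzjj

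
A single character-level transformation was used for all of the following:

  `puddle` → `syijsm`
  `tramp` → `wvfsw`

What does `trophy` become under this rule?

wvtvog

In puddle: p→s is +3, u→y is +4, d→i is +5, d→j is +6 — the shift increases by 1 each position. Each letter shifts forward by (position + 3), i.e. 3, 4, 5, … — the shift grows by one for each successive letter.
For trophy: t+3=w, r+4=v, o+5=t, p+6=v, h+7=o, y+8=g.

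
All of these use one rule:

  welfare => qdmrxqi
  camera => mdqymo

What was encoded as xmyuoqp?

The word is reversed, then every letter is shifted forward by 12.
Undoing it on xmyuoqp: shift back: x−12=l, m−12=a, y−12=m, u−12=i, o−12=c, q−12=e, p−12=d → lamiced; then reverse → decimal.

decimal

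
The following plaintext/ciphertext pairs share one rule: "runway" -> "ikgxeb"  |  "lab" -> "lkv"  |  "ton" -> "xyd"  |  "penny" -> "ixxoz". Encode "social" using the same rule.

The output letters match the input read backwards, each shifted +10: runway reversed is yawnur. Two steps: reverse the string, then apply a Caesar shift of +10.
On social: reverse → laicos; then shift: l+10=v, a+10=k, i+10=s, c+10=m, o+10=y, s+10=c.

vksmyc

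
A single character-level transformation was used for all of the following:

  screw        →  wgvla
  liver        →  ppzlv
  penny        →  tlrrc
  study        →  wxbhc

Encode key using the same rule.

olc

Vowels shift forward by 7 and consonants shift forward by 4.
For key: k(cons)+4=o, e(vowel)+7=l, y(cons)+4=c.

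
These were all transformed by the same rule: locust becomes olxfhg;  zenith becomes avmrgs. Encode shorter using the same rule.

This is the alphabet-reversal cipher (Atbash): a becomes z, b becomes y, etc.
On shorter: s↔h, h↔s, o↔l, r↔i, t↔g, e↔v, r↔i.

hsligvi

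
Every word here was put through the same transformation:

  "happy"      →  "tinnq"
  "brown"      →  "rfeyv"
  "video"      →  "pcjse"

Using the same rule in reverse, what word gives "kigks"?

gauge

h(7)→t(19) and a(0)→i(8) fit y≡9x+8 (mod 26); the inverse of 9 mod 26 is 3. Each letter's alphabet position (a=0..z=25) is mapped through 9·x+8 mod 26 — an affine cipher.
Reversing it on kigks: k(10)→3·(10−8)≡6=g; i(8)→3·(8−8)≡0=a; g(6)→3·(6−8)≡20=u; k(10)→3·(10−8)≡6=g; s(18)→3·(18−8)≡4=e (all mod 26).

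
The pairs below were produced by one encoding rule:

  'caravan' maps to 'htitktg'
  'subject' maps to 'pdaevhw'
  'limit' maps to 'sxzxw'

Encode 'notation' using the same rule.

c(2)→h(7) and a(0)→t(19) fit y≡7x+19 (mod 26); the inverse of 7 mod 26 is 15. Treating letters as 0–25, the rule is x ↦ 7x + 19 (mod 26).
Applying it to notation: n(13)→7·13+19≡6=g; o(14)→7·14+19≡13=n; t(19)→7·19+19≡22=w; a(0)→7·0+19≡19=t; t(19)→7·19+19≡22=w; i(8)→7·8+19≡23=x; o(14)→7·14+19≡13=n; n(13)→7·13+19≡6=g (all mod 26).

gnwtwxng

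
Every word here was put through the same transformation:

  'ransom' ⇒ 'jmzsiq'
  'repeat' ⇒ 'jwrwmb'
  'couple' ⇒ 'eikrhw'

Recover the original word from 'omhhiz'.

r(17)→j(9) and a(0)→m(12) fit y≡9x+12 (mod 26); the inverse of 9 mod 26 is 3. Treating letters as 0–25, the rule is x ↦ 9x + 12 (mod 26).
Reversing it on omhhiz: o(14)→3·(14−12)≡6=g; m(12)→3·(12−12)≡0=a; h(7)→3·(7−12)≡11=l; h(7)→3·(7−12)≡11=l; i(8)→3·(8−12)≡14=o; z(25)→3·(25−12)≡13=n (all mod 26).

gallon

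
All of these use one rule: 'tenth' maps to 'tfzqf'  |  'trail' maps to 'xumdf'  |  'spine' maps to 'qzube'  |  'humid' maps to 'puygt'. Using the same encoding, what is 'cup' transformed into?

bgo

The output letters match the input read backwards, each shifted +12: tenth reversed is htnet. Two steps: reverse the string, then apply a Caesar shift of +12.
On cup: reverse → puc; then shift: p+12=b, u+12=g, c+12=o.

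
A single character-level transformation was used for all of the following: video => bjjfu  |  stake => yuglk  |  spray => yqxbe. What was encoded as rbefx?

A repeating key of period 2 is used — shifts +6, +1 over and over.
Undoing it on rbefx: r−6=l, b−1=a, e−6=y, f−1=e, x−6=r.

layer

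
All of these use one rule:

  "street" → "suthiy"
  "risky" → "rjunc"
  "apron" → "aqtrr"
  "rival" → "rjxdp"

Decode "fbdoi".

fable

In street: s→s is +0, t→u is +1, r→t is +2, e→h is +3 — the shift increases by 1 each position. The shift increases by 1 at each position, starting from +0: 0, 1, 2, ….
Decoding fbdoi: f−0=f, b−1=a, d−2=b, o−3=l, i−4=e.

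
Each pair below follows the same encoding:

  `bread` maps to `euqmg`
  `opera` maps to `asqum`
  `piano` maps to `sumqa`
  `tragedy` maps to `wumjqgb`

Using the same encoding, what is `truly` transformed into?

wugob

The rule splits by letter class: vowels +12, consonants +3.
For truly: t(cons)+3=w, r(cons)+3=u, u(vowel)+12=g, l(cons)+3=o, y(cons)+3=b.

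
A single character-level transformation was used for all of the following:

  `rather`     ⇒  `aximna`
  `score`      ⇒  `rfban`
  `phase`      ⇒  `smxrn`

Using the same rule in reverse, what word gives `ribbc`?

r(17)→a(0) and a(0)→x(23) fit y≡17x+23 (mod 26); the inverse of 17 mod 26 is 23. Each letter's alphabet position (a=0..z=25) is mapped through 17·x+23 mod 26 — an affine cipher.
Decoding ribbc: r(17)→23·(17−23)≡18=s; i(8)→23·(8−23)≡19=t; b(1)→23·(1−23)≡14=o; b(1)→23·(1−23)≡14=o; c(2)→23·(2−23)≡11=l (all mod 26).

stool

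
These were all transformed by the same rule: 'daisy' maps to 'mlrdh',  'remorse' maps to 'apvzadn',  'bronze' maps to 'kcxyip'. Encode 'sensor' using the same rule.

bpwdxc

Shifts by position in daisy: pos 0: d→m (+9), pos 1: a→l (+11), pos 2: i→r (+9), pos 3: s→d (+11) — repeating every 2. A repeating key of period 2 is used — shifts +9, +11 over and over.
For sensor: s+9=b, e+11=p, n+9=w, s+11=d, o+9=x, r+11=c.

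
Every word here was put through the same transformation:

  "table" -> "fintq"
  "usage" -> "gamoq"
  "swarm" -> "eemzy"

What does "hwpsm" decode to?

vodka

Shifts by position in table: pos 0: t→f (+12), pos 1: a→i (+8), pos 2: b→n (+12), pos 3: l→t (+8) — repeating every 2. It's a Vigenère-style cipher with numeric key [12,8]: position i shifts by key[i mod 2].
Undoing it on hwpsm: h−12=v, w−8=o, p−12=d, s−8=k, m−12=a.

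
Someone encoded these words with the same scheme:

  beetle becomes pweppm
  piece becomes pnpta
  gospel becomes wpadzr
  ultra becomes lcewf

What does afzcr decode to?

The output letters match the input read backwards, each shifted +11: beetle reversed is elteeb. Two steps: reverse the string, then apply a Caesar shift of +11.
Decoding afzcr: shift back: a−11=p, f−11=u, z−11=o, c−11=r, r−11=g → puorg; then reverse → group.

group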